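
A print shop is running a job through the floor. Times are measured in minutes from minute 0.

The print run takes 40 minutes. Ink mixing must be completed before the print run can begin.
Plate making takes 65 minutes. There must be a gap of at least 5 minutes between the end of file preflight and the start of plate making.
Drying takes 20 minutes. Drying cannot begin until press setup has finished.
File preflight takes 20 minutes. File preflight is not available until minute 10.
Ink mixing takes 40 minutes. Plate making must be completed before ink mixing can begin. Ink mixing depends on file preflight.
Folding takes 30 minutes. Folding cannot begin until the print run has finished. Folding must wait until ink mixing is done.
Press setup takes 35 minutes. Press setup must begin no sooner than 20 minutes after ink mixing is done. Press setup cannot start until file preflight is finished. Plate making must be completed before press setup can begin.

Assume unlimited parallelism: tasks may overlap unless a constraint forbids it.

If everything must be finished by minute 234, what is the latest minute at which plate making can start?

Drying has no dependents, so it just needs to finish by minute 234. Starting by 234 − 20 = minute 214 achieves that.
Press setup has to be done before drying (must start by minute 214). That means finishing by minute 214, i.e. starting by 214 − 35 = minute 179.
Nothing follows folding; the deadline of minute 234 is its only limit. It must start by 234 − 30 = minute 204.
The print run has to be done before folding (must start by minute 204). That means finishing by minute 204, i.e. starting by 204 − 40 = minute 164.
Ink mixing must finish in time for press setup (must start by minute 179, minus 20-minute gap → minute 159); the print run (must start by minute 164); folding (must start by minute 204). The tightest is minute 159, so ink mixing must start by 159 − 40 = minute 119.
Plate making has several dependents: ink mixing (must start by minute 119); press setup (must start by minute 179). The earliest of those limits is minute 119, so plate making must start by 119 − 65 = minute 54.

54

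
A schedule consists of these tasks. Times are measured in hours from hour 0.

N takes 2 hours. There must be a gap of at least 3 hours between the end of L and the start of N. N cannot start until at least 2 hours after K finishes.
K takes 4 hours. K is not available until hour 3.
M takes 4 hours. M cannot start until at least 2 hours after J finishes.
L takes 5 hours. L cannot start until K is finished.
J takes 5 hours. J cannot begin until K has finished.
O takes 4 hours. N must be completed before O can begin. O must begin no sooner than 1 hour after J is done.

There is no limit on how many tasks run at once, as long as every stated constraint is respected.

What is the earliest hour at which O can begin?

After its own release at hour 3, K can start at hour 3 and finishes at hour 7.
L cannot begin until K (finishes hour 7). It runs from hour 7 to 7 + 5 = hour 12.
For N: L (finishes hour 12, plus 3-hour gap → hour 15); K (finishes hour 7, plus 2-hour gap → hour 9). Taking the maximum gives a start of hour 15, and it finishes at 15 + 2 = hour 17.
J cannot begin until K (finishes hour 7). It runs from hour 7 to 7 + 5 = hour 12.
O waits on N (finishes hour 17); J (finishes hour 12, plus 1-hour gap → hour 13). The latest of these is hour 17, which is the earliest O can start.

17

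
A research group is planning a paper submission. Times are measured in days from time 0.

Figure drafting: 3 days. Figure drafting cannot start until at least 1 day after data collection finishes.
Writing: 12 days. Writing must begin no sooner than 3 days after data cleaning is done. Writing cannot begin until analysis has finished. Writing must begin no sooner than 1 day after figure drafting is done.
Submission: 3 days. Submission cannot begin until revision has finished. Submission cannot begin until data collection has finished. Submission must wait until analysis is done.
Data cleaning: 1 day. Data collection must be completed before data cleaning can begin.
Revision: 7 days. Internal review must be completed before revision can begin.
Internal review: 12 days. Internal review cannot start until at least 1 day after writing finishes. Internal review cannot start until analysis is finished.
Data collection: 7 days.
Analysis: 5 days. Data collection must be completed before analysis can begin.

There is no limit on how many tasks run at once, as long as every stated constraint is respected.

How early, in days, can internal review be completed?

Nothing blocks data collection, so it runs from day 0 to day 7.
Figure drafting cannot begin until data collection (finishes day 7, plus 1-day gap → day 8). It runs from day 8 to 8 + 3 = day 11.
After data collection (finishes day 7), analysis can start at day 7 and finishes at day 12.
Data cleaning cannot begin until data collection (finishes day 7). It runs from day 7 to 7 + 1 = day 8.
For writing: data cleaning (finishes day 8, plus 3-day gap → day 11); analysis (finishes day 12); figure drafting (finishes day 11, plus 1-day gap → day 12). Taking the maximum gives a start of day 12, and it finishes at 12 + 12 = day 24.
Internal review cannot start until writing (finishes day 24, plus 1-day gap → day 25); analysis (finishes day 12). The controlling bound is day 25, so internal review finishes at 25 + 12 = day 37.

37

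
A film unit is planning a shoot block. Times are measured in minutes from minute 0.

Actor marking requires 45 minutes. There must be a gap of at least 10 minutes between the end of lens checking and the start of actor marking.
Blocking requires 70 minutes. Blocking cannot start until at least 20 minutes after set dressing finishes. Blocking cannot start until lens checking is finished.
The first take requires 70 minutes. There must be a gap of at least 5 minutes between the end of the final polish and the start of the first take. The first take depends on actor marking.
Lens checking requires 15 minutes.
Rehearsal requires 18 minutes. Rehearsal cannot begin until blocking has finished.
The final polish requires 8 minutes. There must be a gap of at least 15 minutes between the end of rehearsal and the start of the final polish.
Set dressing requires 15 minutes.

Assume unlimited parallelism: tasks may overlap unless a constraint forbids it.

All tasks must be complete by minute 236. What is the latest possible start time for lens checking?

35

To finish by minute 236, the first take (duration 70) must start no later than minute 166.
Since the first take (must start by minute 166, minus 5-minute gap → minute 161) depends on it, the final polish must finish by minute 161. Backing off its 8-minute duration gives a latest start of minute 153.
Rehearsal must finish before the final polish (must start by minute 153, minus 15-minute gap → minute 138). With an 18-minute duration, rehearsal must start by 138 − 18 = minute 120.
Blocking has to be done before rehearsal (must start by minute 120). That means finishing by minute 120, i.e. starting by 120 − 70 = minute 50.
Actor marking feeds into the first take (must start by minute 166); so actor marking must finish by minute 166 and therefore start by minute 121.
Lens checking must finish in time for blocking (must start by minute 50); actor marking (must start by minute 121, minus 10-minute gap → minute 111). The tightest is minute 50, so lens checking must start by 50 − 15 = minute 35.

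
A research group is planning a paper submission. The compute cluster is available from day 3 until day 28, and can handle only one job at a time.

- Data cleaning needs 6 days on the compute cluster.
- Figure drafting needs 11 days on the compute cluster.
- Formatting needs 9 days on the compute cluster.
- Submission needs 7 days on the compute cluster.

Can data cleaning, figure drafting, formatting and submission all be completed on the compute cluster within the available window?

No

The compute cluster window is 28 − 3 = 25 days.
Running back to back, the jobs need 6 + 11 + 9 + 7 = 33 days on the compute cluster.
Since 33 > 25, they cannot all fit.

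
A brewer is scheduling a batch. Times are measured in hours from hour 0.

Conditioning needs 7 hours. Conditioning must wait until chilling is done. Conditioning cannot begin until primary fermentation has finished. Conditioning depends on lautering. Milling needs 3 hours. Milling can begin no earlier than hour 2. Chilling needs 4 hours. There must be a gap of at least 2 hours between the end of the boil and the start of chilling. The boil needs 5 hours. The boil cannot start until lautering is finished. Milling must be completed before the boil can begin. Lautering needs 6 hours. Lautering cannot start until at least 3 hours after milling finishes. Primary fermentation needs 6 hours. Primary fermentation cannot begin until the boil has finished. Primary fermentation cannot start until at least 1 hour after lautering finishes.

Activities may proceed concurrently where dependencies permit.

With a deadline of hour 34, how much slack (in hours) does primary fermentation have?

Milling waits on its own release at hour 2, so it starts at hour 2 and finishes at 2 + 3 = hour 5.
Lautering cannot begin until milling (finishes hour 5, plus 3-hour gap → hour 8). It runs from hour 8 to 8 + 6 = hour 14.
For the boil: lautering (finishes hour 14); milling (finishes hour 5). Taking the maximum gives a start of hour 14, and it finishes at 14 + 5 = hour 19.
Primary fermentation needs all of the boil (finishes hour 19); lautering (finishes hour 14, plus 1-hour gap → hour 15). That puts its earliest start at hour 19; it finishes at 19 + 6 = hour 25.

Working backward from the deadline:
Nothing follows conditioning; the deadline of hour 34 is its only limit. It must start by 34 − 7 = hour 27.
Primary fermentation must finish before conditioning (must start by hour 27). With a 6-hour duration, primary fermentation must start by 27 − 6 = hour 21.
So primary fermentation can start as early as hour 19 and as late as hour 21, giving 21 − 19 = 2 hours of slack.

2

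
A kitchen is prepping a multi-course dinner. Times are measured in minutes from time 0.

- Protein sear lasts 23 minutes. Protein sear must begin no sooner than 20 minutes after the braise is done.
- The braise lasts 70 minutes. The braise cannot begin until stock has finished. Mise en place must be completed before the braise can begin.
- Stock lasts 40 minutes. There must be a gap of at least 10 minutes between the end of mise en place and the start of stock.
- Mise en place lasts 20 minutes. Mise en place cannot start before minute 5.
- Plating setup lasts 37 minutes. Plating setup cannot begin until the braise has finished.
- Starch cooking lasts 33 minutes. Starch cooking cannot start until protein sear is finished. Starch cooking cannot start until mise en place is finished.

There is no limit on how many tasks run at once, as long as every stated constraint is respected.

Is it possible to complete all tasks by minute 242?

Yes

Mise en place cannot begin until its own release at minute 5. It runs from minute 5 to 5 + 20 = minute 25.
After mise en place (finishes minute 25, plus 10-minute gap → minute 35), stock can start at minute 35 and finishes at minute 75.
For the braise: stock (finishes minute 75); mise en place (finishes minute 25). Taking the maximum gives a start of minute 75, and it finishes at 75 + 70 = minute 145.
After the braise (finishes minute 145), plating setup can start at minute 145 and finishes at minute 182.
After the braise (finishes minute 145, plus 20-minute gap → minute 165), protein sear can start at minute 165 and finishes at minute 188.
For starch cooking: protein sear (finishes minute 188); mise en place (finishes minute 25). Taking the maximum gives a start of minute 188, and it finishes at 188 + 33 = minute 221.
Every task is finished by minute 221, which is no later than the deadline of 242, so the schedule is feasible.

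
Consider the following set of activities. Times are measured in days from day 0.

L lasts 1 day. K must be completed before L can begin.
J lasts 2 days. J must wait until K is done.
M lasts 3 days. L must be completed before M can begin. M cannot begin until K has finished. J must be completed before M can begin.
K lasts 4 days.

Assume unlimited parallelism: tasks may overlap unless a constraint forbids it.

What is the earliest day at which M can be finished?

K has no prerequisites, so it starts at day 0 and finishes at day 4.
After K (finishes day 4), L can start at day 4 and finishes at day 5.
J cannot begin until K (finishes day 4). It runs from day 4 to 4 + 2 = day 6.
M needs all of L (finishes day 5); K (finishes day 4); J (finishes day 6). That puts its earliest start at day 6; it finishes at 6 + 3 = day 9.

9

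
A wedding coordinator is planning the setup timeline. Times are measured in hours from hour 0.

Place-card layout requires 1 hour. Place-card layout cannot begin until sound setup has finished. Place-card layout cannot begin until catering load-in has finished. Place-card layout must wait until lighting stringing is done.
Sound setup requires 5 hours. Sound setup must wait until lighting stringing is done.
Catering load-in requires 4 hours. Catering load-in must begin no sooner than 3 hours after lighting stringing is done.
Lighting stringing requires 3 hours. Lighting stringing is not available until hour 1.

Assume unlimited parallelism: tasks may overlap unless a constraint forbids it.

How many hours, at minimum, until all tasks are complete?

Lighting stringing waits on its own release at hour 1, so it starts at hour 1 and finishes at 1 + 3 = hour 4.
Catering load-in cannot begin until lighting stringing (finishes hour 4, plus 3-hour gap → hour 7). It runs from hour 7 to 7 + 4 = hour 11.
Sound setup waits on lighting stringing (finishes hour 4), so it starts at hour 4 and finishes at 4 + 5 = hour 9.
For place-card layout: sound setup (finishes hour 9); catering load-in (finishes hour 11); lighting stringing (finishes hour 4). Taking the maximum gives a start of hour 11, and it finishes at 11 + 1 = hour 12.
All tasks are finished once the last one completes. Finish times: Lighting stringing at 4, Sound setup at 9, Catering load-in at 11, Place-card layout at 12. The latest is hour 12.

12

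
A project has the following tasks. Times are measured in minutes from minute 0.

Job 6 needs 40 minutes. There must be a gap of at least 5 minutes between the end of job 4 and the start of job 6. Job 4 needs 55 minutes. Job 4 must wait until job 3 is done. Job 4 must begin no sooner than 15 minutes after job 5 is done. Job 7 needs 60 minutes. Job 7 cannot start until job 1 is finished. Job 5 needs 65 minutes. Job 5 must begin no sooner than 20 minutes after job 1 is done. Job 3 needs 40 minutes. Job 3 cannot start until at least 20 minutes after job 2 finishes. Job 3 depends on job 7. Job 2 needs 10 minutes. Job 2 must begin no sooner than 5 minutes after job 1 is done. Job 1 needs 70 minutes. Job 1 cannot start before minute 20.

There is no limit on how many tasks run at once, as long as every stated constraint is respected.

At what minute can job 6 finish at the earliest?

After its own release at minute 20, job 1 can start at minute 20 and finishes at minute 90.
Job 7 cannot begin until job 1 (finishes minute 90). It runs from minute 90 to 90 + 60 = minute 150.
After job 1 (finishes minute 90, plus 20-minute gap → minute 110), job 5 can start at minute 110 and finishes at minute 175.
Job 2 waits on job 1 (finishes minute 90, plus 5-minute gap → minute 95), so it starts at minute 95 and finishes at 95 + 10 = minute 105.
Job 3 has to wait for job 2 (finishes minute 105, plus 20-minute gap → minute 125); job 7 (finishes minute 150). The latest of these is minute 150, so job 3 runs minute 150 to 150 + 40 = minute 190.
Job 4 cannot start until job 3 (finishes minute 190); job 5 (finishes minute 175, plus 15-minute gap → minute 190). The controlling bound is minute 190, so job 4 finishes at 190 + 55 = minute 245.
After job 4 (finishes minute 245, plus 5-minute gap → minute 250), job 6 can start at minute 250 and finishes at minute 290.

290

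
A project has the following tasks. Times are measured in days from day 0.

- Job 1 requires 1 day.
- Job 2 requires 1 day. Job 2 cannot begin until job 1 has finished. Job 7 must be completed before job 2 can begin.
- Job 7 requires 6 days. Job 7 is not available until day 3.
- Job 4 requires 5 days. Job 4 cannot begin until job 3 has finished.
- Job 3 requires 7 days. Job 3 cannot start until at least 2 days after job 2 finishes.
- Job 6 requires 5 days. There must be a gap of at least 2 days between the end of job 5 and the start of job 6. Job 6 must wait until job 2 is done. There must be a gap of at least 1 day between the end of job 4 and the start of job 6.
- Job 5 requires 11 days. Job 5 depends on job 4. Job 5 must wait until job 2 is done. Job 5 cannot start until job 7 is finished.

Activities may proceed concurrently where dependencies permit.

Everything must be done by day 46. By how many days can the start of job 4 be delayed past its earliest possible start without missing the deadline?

4

After its own release at day 3, job 7 can start at day 3 and finishes at day 9.
Job 1 has no prerequisites, so it starts at day 0 and finishes at day 1.
For job 2: job 1 (finishes day 1); job 7 (finishes day 9). Taking the maximum gives a start of day 9, and it finishes at 9 + 1 = day 10.
Job 3 waits on job 2 (finishes day 10, plus 2-day gap → day 12), so it starts at day 12 and finishes at 12 + 7 = day 19.
Job 4 waits on job 3 (finishes day 19), so it starts at day 19 and finishes at 19 + 5 = day 24.

Working backward from the deadline:
Job 6 has no dependents, so it just needs to finish by day 46. Starting by 46 − 5 = day 41 achieves that.
Job 5 must finish before job 6 (must start by day 41, minus 2-day gap → day 39). With an 11-day duration, job 5 must start by 39 − 11 = day 28.
Job 4 feeds job 5 (must start by day 28); job 6 (must start by day 41, minus 1-day gap → day 40). Taking the minimum, job 4 must finish by day 28 and start by 28 − 5 = day 23.
So job 4 can start as early as day 19 and as late as day 23, giving 23 − 19 = 4 days of slack.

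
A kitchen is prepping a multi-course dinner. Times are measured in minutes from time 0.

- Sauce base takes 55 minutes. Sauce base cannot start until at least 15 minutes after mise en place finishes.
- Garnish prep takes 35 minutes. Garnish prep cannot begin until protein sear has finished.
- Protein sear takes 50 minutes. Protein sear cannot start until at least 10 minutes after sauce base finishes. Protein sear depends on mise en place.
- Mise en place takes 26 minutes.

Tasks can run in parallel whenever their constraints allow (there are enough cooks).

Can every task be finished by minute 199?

Yes

Mise en place can start immediately at minute 0; it finishes at minute 26.
Sauce base cannot begin until mise en place (finishes minute 26, plus 15-minute gap → minute 41). It runs from minute 41 to 41 + 55 = minute 96.
Protein sear needs all of sauce base (finishes minute 96, plus 10-minute gap → minute 106); mise en place (finishes minute 26). That puts its earliest start at minute 106; it finishes at 106 + 50 = minute 156.
After protein sear (finishes minute 156), garnish prep can start at minute 156 and finishes at minute 191.
Every task is finished by minute 191, which is no later than the deadline of 199, so the schedule is feasible.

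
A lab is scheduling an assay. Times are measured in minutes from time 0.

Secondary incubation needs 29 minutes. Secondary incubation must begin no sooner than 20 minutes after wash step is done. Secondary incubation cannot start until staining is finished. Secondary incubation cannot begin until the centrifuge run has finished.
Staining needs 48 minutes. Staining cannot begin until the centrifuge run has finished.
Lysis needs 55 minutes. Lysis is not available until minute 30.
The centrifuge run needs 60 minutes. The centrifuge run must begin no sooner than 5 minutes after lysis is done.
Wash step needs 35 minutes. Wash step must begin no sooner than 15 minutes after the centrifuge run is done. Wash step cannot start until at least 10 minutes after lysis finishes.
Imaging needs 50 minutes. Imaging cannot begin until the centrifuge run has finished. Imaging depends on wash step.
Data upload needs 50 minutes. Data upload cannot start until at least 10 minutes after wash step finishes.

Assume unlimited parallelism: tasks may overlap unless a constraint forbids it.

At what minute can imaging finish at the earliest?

250

Lysis cannot begin until its own release at minute 30. It runs from minute 30 to 30 + 55 = minute 85.
The centrifuge run cannot begin until lysis (finishes minute 85, plus 5-minute gap → minute 90). It runs from minute 90 to 90 + 60 = minute 150.
For wash step: the centrifuge run (finishes minute 150, plus 15-minute gap → minute 165); lysis (finishes minute 85, plus 10-minute gap → minute 95). Taking the maximum gives a start of minute 165, and it finishes at 165 + 35 = minute 200.
Imaging cannot start until the centrifuge run (finishes minute 150); wash step (finishes minute 200). The controlling bound is minute 200, so imaging finishes at 200 + 50 = minute 250.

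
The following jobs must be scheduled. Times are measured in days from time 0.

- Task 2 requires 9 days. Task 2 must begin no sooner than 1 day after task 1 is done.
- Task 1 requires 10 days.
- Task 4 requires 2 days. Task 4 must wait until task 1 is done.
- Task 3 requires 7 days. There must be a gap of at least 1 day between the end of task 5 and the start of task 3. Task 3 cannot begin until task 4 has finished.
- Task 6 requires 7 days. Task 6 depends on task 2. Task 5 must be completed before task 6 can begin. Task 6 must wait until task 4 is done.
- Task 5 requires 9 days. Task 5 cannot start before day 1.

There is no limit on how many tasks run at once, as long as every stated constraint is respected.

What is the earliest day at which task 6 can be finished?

27

Task 5 cannot begin until its own release at day 1. It runs from day 1 to 1 + 9 = day 10.
Nothing blocks task 1, so it runs from day 0 to day 10.
Task 4 cannot begin until task 1 (finishes day 10). It runs from day 10 to 10 + 2 = day 12.
After task 1 (finishes day 10, plus 1-day gap → day 11), task 2 can start at day 11 and finishes at day 20.
For task 6: task 2 (finishes day 20); task 5 (finishes day 10); task 4 (finishes day 12). Taking the maximum gives a start of day 20, and it finishes at 20 + 7 = day 27.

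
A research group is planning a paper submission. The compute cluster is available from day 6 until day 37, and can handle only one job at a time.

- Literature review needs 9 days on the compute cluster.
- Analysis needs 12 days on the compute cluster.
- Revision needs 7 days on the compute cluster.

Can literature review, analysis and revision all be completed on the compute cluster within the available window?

The compute cluster window is 37 − 6 = 31 days.
Running back to back, the jobs need 9 + 12 + 7 = 28 days on the compute cluster.
Since 28 ≤ 31, they fit within the window.

Yes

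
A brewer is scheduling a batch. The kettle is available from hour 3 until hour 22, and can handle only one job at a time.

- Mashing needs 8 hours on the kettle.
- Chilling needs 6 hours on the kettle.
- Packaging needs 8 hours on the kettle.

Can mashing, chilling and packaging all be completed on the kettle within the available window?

The kettle window is 22 − 3 = 19 hours.
Running back to back, the jobs need 8 + 6 + 8 = 22 hours on the kettle.
Since 22 > 19, they cannot all fit.

No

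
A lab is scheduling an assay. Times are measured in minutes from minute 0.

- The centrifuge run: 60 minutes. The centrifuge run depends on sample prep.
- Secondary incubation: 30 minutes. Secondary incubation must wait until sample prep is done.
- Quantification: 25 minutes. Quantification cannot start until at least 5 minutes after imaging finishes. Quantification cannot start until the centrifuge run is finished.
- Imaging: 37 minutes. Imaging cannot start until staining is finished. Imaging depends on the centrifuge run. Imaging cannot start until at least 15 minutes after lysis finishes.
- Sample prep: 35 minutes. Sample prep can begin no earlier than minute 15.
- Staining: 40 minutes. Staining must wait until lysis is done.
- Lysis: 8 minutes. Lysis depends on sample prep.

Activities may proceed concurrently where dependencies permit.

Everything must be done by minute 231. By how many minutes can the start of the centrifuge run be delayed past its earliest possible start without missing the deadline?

54

Sample prep waits on its own release at minute 15, so it starts at minute 15 and finishes at 15 + 35 = minute 50.
After sample prep (finishes minute 50), the centrifuge run can start at minute 50 and finishes at minute 110.

Working backward from the deadline:
Quantification has no dependents, so it just needs to finish by minute 231. Starting by 231 − 25 = minute 206 achieves that.
Imaging must finish before quantification (must start by minute 206, minus 5-minute gap → minute 201). With a 37-minute duration, imaging must start by 201 − 37 = minute 164.
For the centrifuge run: imaging (must start by minute 164); quantification (must start by minute 206). The most restrictive is minute 164; with a 60-minute duration, the centrifuge run must start by minute 104.
So the centrifuge run can start as early as minute 50 and as late as minute 104, giving 104 − 50 = 54 minutes of slack.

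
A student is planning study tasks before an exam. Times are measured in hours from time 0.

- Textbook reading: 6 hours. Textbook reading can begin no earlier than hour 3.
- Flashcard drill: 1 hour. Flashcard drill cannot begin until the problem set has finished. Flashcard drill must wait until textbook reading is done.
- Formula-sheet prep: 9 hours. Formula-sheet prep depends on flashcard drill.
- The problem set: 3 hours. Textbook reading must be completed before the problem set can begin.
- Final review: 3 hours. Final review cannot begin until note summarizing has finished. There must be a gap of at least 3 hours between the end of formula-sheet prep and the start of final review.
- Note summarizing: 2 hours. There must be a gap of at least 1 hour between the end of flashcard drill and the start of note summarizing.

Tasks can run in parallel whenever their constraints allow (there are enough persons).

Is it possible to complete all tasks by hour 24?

No

Textbook reading cannot begin until its own release at hour 3. It runs from hour 3 to 3 + 6 = hour 9.
After textbook reading (finishes hour 9), the problem set can start at hour 9 and finishes at hour 12.
Flashcard drill cannot start until the problem set (finishes hour 12); textbook reading (finishes hour 9). The controlling bound is hour 12, so flashcard drill finishes at 12 + 1 = hour 13.
Formula-sheet prep cannot begin until flashcard drill (finishes hour 13). It runs from hour 13 to 13 + 9 = hour 22.
Note summarizing cannot begin until flashcard drill (finishes hour 13, plus 1-hour gap → hour 14). It runs from hour 14 to 14 + 2 = hour 16.
For final review: note summarizing (finishes hour 16); formula-sheet prep (finishes hour 22, plus 3-hour gap → hour 25). Taking the maximum gives a start of hour 25, and it finishes at 25 + 3 = hour 28.
The earliest everything can be done is hour 28, which is after the deadline of 24, so it is not possible.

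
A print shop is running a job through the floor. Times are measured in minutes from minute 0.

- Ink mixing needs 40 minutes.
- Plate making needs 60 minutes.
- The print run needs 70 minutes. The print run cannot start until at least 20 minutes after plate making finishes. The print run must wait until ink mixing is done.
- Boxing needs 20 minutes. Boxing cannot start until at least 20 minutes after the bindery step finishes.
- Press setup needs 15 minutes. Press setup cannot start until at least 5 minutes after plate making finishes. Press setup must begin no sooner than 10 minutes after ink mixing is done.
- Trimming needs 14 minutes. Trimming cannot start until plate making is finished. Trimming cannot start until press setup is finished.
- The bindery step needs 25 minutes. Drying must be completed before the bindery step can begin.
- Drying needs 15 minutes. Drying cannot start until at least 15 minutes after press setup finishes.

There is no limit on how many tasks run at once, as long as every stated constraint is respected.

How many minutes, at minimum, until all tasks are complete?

Nothing blocks ink mixing, so it runs from minute 0 to minute 40.
Plate making has no prerequisites, so it starts at minute 0 and finishes at minute 60.
The print run has to wait for plate making (finishes minute 60, plus 20-minute gap → minute 80); ink mixing (finishes minute 40). The latest of these is minute 80, so the print run runs minute 80 to 80 + 70 = minute 150.
For press setup: plate making (finishes minute 60, plus 5-minute gap → minute 65); ink mixing (finishes minute 40, plus 10-minute gap → minute 50). Taking the maximum gives a start of minute 65, and it finishes at 65 + 15 = minute 80.
Trimming has to wait for plate making (finishes minute 60); press setup (finishes minute 80). The latest of these is minute 80, so trimming runs minute 80 to 80 + 14 = minute 94.
Drying cannot begin until press setup (finishes minute 80, plus 15-minute gap → minute 95). It runs from minute 95 to 95 + 15 = minute 110.
After drying (finishes minute 110), the bindery step can start at minute 110 and finishes at minute 135.
Boxing waits on the bindery step (finishes minute 135, plus 20-minute gap → minute 155), so it starts at minute 155 and finishes at 155 + 20 = minute 175.
All tasks are finished once the last one completes. Finish times: Plate making at 60, Ink mixing at 40, Press setup at 80, The print run at 150, Drying at 110, Trimming at 94, The bindery step at 135, Boxing at 175. The latest is minute 175.

175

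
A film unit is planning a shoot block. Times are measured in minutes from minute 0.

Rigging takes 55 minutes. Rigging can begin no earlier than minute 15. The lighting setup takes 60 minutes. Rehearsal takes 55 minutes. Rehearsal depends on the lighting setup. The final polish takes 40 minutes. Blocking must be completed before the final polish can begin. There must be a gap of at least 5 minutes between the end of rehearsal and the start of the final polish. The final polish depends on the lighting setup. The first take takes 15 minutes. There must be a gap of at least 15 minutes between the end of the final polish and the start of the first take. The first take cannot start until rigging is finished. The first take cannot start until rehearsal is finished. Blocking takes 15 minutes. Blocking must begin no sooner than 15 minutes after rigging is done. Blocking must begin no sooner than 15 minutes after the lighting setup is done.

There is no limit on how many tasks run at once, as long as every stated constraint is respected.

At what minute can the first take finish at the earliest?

The lighting setup can start immediately at minute 0; it finishes at minute 60.
After the lighting setup (finishes minute 60), rehearsal can start at minute 60 and finishes at minute 115.
After its own release at minute 15, rigging can start at minute 15 and finishes at minute 70.
Blocking cannot start until rigging (finishes minute 70, plus 15-minute gap → minute 85); the lighting setup (finishes minute 60, plus 15-minute gap → minute 75). The controlling bound is minute 85, so blocking finishes at 85 + 15 = minute 100.
The final polish cannot start until blocking (finishes minute 100); rehearsal (finishes minute 115, plus 5-minute gap → minute 120); the lighting setup (finishes minute 60). The controlling bound is minute 120, so the final polish finishes at 120 + 40 = minute 160.
The first take has to wait for the final polish (finishes minute 160, plus 15-minute gap → minute 175); rigging (finishes minute 70); rehearsal (finishes minute 115). The latest of these is minute 175, so the first take runs minute 175 to 175 + 15 = minute 190.

190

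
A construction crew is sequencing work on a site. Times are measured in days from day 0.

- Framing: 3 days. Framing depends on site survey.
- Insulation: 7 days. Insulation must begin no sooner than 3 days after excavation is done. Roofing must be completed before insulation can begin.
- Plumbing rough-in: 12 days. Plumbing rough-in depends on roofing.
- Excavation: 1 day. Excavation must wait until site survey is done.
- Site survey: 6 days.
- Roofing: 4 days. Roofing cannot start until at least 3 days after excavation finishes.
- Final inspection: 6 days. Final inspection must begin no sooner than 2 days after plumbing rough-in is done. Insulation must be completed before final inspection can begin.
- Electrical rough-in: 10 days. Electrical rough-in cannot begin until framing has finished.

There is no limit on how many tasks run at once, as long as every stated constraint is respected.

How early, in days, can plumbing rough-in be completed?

Nothing blocks site survey, so it runs from day 0 to day 6.
After site survey (finishes day 6), excavation can start at day 6 and finishes at day 7.
Roofing waits on excavation (finishes day 7, plus 3-day gap → day 10), so it starts at day 10 and finishes at 10 + 4 = day 14.
Plumbing rough-in cannot begin until roofing (finishes day 14). It runs from day 14 to 14 + 12 = day 26.

26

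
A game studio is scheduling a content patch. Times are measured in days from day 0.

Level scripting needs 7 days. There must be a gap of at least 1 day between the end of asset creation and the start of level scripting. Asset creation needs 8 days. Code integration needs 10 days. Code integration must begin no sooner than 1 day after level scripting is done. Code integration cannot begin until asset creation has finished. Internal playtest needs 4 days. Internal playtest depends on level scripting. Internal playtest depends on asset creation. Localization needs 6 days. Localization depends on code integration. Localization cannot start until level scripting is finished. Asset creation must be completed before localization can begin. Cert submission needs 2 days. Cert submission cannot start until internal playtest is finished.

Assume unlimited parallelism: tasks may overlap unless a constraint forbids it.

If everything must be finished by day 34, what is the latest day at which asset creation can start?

1

To finish by day 34, localization (duration 6) must start no later than day 28.
Code integration feeds into localization (must start by day 28); so code integration must finish by day 28 and therefore start by day 18.
Nothing follows cert submission; the deadline of day 34 is its only limit. It must start by 34 − 2 = day 32.
Internal playtest feeds into cert submission (must start by day 32); so internal playtest must finish by day 32 and therefore start by day 28.
For level scripting: code integration (must start by day 18, minus 1-day gap → day 17); internal playtest (must start by day 28); localization (must start by day 28). The most restrictive is day 17; with a 7-day duration, level scripting must start by day 10.
Asset creation feeds level scripting (must start by day 10, minus 1-day gap → day 9); code integration (must start by day 18); internal playtest (must start by day 28); localization (must start by day 28). Taking the minimum, asset creation must finish by day 9 and start by 9 − 8 = day 1.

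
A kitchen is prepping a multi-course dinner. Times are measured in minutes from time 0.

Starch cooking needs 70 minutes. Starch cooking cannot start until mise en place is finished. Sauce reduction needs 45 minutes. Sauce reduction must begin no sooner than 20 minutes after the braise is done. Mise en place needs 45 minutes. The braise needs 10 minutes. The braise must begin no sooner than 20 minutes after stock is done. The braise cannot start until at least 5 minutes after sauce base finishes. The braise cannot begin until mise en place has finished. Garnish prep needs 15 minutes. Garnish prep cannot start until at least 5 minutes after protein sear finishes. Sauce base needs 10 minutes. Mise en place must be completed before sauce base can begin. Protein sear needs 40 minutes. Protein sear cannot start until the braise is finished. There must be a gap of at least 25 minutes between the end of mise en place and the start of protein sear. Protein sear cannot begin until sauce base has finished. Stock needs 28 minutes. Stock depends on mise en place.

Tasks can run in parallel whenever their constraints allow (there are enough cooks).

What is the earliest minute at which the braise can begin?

93

Mise en place can start immediately at minute 0; it finishes at minute 45.
After mise en place (finishes minute 45), sauce base can start at minute 45 and finishes at minute 55.
After mise en place (finishes minute 45), stock can start at minute 45 and finishes at minute 73.
The braise waits on stock (finishes minute 73, plus 20-minute gap → minute 93); sauce base (finishes minute 55, plus 5-minute gap → minute 60); mise en place (finishes minute 45). The latest of these is minute 93, which is the earliest the braise can start.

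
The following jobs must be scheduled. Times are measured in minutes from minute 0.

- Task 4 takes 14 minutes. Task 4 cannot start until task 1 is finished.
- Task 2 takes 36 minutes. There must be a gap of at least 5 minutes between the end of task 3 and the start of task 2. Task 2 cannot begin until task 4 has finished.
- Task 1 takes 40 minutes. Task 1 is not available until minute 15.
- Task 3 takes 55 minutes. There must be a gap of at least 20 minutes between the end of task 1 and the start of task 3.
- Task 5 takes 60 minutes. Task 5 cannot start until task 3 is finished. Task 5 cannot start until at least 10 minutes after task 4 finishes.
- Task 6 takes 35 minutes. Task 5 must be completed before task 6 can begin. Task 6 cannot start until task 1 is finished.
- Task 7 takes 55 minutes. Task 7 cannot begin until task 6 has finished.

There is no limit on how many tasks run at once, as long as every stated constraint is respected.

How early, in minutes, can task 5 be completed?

Task 1 cannot begin until its own release at minute 15. It runs from minute 15 to 15 + 40 = minute 55.
After task 1 (finishes minute 55), task 4 can start at minute 55 and finishes at minute 69.
Task 3 waits on task 1 (finishes minute 55, plus 20-minute gap → minute 75), so it starts at minute 75 and finishes at 75 + 55 = minute 130.
Task 5 has to wait for task 3 (finishes minute 130); task 4 (finishes minute 69, plus 10-minute gap → minute 79). The latest of these is minute 130, so task 5 runs minute 130 to 130 + 60 = minute 190.

190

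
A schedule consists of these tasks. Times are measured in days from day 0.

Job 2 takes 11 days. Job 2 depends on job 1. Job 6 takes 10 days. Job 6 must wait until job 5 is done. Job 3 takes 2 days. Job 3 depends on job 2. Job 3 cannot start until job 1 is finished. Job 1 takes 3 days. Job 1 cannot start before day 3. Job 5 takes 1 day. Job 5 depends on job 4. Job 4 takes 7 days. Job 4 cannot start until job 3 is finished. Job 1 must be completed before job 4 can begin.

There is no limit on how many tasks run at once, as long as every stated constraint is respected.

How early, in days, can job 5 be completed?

After its own release at day 3, job 1 can start at day 3 and finishes at day 6.
Job 2 waits on job 1 (finishes day 6), so it starts at day 6 and finishes at 6 + 11 = day 17.
Job 3 cannot start until job 2 (finishes day 17); job 1 (finishes day 6). The controlling bound is day 17, so job 3 finishes at 17 + 2 = day 19.
Job 4 needs all of job 3 (finishes day 19); job 1 (finishes day 6). That puts its earliest start at day 19; it finishes at 19 + 7 = day 26.
After job 4 (finishes day 26), job 5 can start at day 26 and finishes at day 27.

27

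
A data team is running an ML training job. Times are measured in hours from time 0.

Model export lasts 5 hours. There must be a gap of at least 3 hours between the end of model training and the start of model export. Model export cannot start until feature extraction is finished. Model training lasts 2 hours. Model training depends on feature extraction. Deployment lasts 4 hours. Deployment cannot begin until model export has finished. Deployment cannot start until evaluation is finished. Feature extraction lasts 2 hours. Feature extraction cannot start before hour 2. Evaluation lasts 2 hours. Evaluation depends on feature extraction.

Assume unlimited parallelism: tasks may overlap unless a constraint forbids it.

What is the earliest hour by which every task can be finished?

18

After its own release at hour 2, feature extraction can start at hour 2 and finishes at hour 4.
After feature extraction (finishes hour 4), evaluation can start at hour 4 and finishes at hour 6.
After feature extraction (finishes hour 4), model training can start at hour 4 and finishes at hour 6.
Model export has to wait for model training (finishes hour 6, plus 3-hour gap → hour 9); feature extraction (finishes hour 4). The latest of these is hour 9, so model export runs hour 9 to 9 + 5 = hour 14.
Deployment cannot start until model export (finishes hour 14); evaluation (finishes hour 6). The controlling bound is hour 14, so deployment finishes at 14 + 4 = hour 18.
All tasks are finished once the last one completes. Finish times: Feature extraction at 4, Model training at 6, Evaluation at 6, Model export at 14, Deployment at 18. The latest is hour 18.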